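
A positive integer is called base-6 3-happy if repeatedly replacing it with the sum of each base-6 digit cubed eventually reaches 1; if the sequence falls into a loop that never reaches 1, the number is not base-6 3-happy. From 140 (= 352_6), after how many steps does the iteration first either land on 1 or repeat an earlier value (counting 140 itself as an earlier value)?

140 = (3,5,2)_6 → 3³ + 5³ + 2³ = 27 + 125 + 8 = 160
160 = (4,2,4)_6 → 4³ + 2³ + 4³ = 64 + 8 + 64 = 136
136 = (3,4,4)_6 → 3³ + 4³ + 4³ = 27 + 64 + 64 = 155
155 = (4,1,5)_6 → 4³ + 1³ + 5³ = 64 + 1 + 125 = 190
190 = (5,1,4)_6 → 5³ + 1³ + 4³ = 125 + 1 + 64 = 190  — 190 repeats.
That took 5 steps.

5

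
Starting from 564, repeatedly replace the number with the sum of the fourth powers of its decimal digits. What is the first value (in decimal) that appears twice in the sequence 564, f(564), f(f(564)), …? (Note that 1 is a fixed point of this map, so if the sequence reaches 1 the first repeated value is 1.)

2178

564 → 5⁴ + 6⁴ + 4⁴ = 2177
2177 → 2⁴ + 1⁴ + 7⁴ + 7⁴ = 4819
4819 → 4⁴ + 8⁴ + 1⁴ + 9⁴ = 10914
10914 → 1⁴ + 0⁴ + 9⁴ + 1⁴ + 4⁴ = 6819
6819 → 6⁴ + 8⁴ + 1⁴ + 9⁴ = 11954
11954 → 1⁴ + 1⁴ + 9⁴ + 5⁴ + 4⁴ = 7444
7444 → 7⁴ + 4⁴ + 4⁴ + 4⁴ = 3169
3169 → 3⁴ + 1⁴ + 6⁴ + 9⁴ = 7939
7939 → 7⁴ + 9⁴ + 3⁴ + 9⁴ = 15604
15604 → 1⁴ + 5⁴ + 6⁴ + 0⁴ + 4⁴ = 2178
2178 → 2⁴ + 1⁴ + 7⁴ + 8⁴ = 6514
6514 → 6⁴ + 5⁴ + 1⁴ + 4⁴ = 2178  — 2178 already appeared earlier.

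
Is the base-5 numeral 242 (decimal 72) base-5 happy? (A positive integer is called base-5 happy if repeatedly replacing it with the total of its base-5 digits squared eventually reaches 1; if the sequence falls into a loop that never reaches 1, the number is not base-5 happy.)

not base-5 happy

72 = (2,4,2)_5 → 2² + 4² + 2² = 4 + 16 + 4 = 24
24 = (4,4)_5 → 4² + 4² = 16 + 16 = 32
32 = (1,1,2)_5 → 1² + 1² + 2² = 1 + 1 + 4 = 6
6 = (1,1)_5 → 1² + 1² = 1 + 1 = 2
2 = (2)_5 → 2² = 4
4 = (4)_5 → 4² = 16
16 = (3,1)_5 → 3² + 1² = 9 + 1 = 10
10 = (2,0)_5 → 2² + 0² = 4 + 0 = 4  — 4 already seen; the sequence cycles without reaching 1.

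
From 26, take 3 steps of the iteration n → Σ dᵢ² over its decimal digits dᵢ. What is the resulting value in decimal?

26 → 2² + 6² = 4 + 36 = 40
40 → 4² + 0² = 16 + 0 = 16
16 → 1² + 6² = 1 + 36 = 37

37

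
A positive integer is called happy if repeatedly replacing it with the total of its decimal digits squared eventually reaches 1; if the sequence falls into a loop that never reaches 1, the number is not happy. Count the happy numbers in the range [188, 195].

4

188: 188 → 129 → 86 → 100 → 1  — happy
189: 189 → 146 → 53 → 34 → 25 → 29 → 85 → 89 → 145 → 42 → 20 → 4 → 16 → 37 → 58 → 89  — not happy
190: 190 → 82 → 68 → 100 → 1  — happy
191: 191 → 83 → 73 → 58 → 89 → 145 → 42 → 20 → 4 → 16 → 37 → 58  — not happy
192: 192 → 86 → 100 → 1  — happy
193: 193 → 91 → 82 → 68 → 100 → 1  — happy
194: 194 → 98 → 145 → 42 → 20 → 4 → 16 → 37 → 58 → 89 → 145  — not happy
195: 195 → 107 → 50 → 25 → 29 → 85 → 89 → 145 → 42 → 20 → 4 → 16 → 37 → 58 → 89  — not happy
happy: 188, 190, 192, 193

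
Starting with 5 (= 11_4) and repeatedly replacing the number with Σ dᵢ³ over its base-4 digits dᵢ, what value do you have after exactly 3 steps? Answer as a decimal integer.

8

5 = (1,1)_4 → 1³ + 1³ = 1 + 1 = 2
2 = (2)_4 → 2³ = 8
8 = (2,0)_4 → 2³ + 0³ = 8 + 0 = 8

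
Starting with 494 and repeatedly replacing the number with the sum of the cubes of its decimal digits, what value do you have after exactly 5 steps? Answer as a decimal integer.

494 → 4³ + 9³ + 4³ = 857
857 → 8³ + 5³ + 7³ = 980
980 → 9³ + 8³ + 0³ = 1241
1241 → 1³ + 2³ + 4³ + 1³ = 74
74 → 7³ + 4³ = 407

407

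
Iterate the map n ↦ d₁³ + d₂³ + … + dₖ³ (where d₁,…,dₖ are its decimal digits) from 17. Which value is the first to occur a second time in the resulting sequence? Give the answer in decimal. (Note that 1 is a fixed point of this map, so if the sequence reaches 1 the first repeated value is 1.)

17 → 344
344 → 155
155 → 251
251 → 134
134 → 92
92 → 737
737 → 713
713 → 371
371 → 371  — 371 already appeared earlier.

371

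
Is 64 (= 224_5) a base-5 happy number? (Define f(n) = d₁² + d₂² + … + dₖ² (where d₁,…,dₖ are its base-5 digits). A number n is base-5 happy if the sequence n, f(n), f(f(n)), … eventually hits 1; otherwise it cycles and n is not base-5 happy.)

not base-5 happy

64 = (2,2,4)_5 → 2² + 2² + 4² = 4 + 4 + 16 = 24
24 = (4,4)_5 → 4² + 4² = 16 + 16 = 32
32 = (1,1,2)_5 → 1² + 1² + 2² = 1 + 1 + 4 = 6
6 = (1,1)_5 → 1² + 1² = 1 + 1 = 2
2 = (2)_5 → 2² = 4
4 = (4)_5 → 4² = 16
16 = (3,1)_5 → 3² + 1² = 9 + 1 = 10
10 = (2,0)_5 → 2² + 0² = 4 + 0 = 4  — 4 already seen; the sequence cycles without reaching 1.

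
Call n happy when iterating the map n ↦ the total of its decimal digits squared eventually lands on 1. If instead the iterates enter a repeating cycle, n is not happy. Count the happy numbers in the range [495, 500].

1

495: 495 → 122 → 9 → 81 → 65 → 61 → 37 → 58 → 89 → 145 → 42 → 20 → 4 → 16 → 37  (repeats 37)
496: 496 → 133 → 19 → 82 → 68 → 100 → 1  (reaches 1)
497: 497 → 146 → 53 → 34 → 25 → 29 → 85 → 89 → 145 → 42 → 20 → 4 → 16 → 37 → 58 → 89  (repeats 89)
498: 498 → 161 → 38 → 73 → 58 → 89 → 145 → 42 → 20 → 4 → 16 → 37 → 58  (repeats 58)
499: 499 → 178 → 114 → 18 → 65 → 61 → 37 → 58 → 89 → 145 → 42 → 20 → 4 → 16 → 37  (repeats 37)
500: 500 → 25 → 29 → 85 → 89 → 145 → 42 → 20 → 4 → 16 → 37 → 58 → 89  (repeats 89)
happy: 496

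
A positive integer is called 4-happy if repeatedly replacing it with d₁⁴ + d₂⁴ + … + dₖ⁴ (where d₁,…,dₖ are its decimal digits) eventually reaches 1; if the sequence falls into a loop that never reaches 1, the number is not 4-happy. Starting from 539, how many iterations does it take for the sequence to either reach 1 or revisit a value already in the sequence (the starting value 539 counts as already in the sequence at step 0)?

539 → 5⁴ + 3⁴ + 9⁴ = 7267
7267 → 7⁴ + 2⁴ + 6⁴ + 7⁴ = 6114
6114 → 6⁴ + 1⁴ + 1⁴ + 4⁴ = 1554
1554 → 1⁴ + 5⁴ + 5⁴ + 4⁴ = 1507
1507 → 1⁴ + 5⁴ + 0⁴ + 7⁴ = 3027
3027 → 3⁴ + 0⁴ + 2⁴ + 7⁴ = 2498
2498 → 2⁴ + 4⁴ + 9⁴ + 8⁴ = 10929
10929 → 1⁴ + 0⁴ + 9⁴ + 2⁴ + 9⁴ = 13139
13139 → 1⁴ + 3⁴ + 1⁴ + 3⁴ + 9⁴ = 6725
6725 → 6⁴ + 7⁴ + 2⁴ + 5⁴ = 4338
4338 → 4⁴ + 3⁴ + 3⁴ + 8⁴ = 4514
4514 → 4⁴ + 5⁴ + 1⁴ + 4⁴ = 1138
1138 → 1⁴ + 1⁴ + 3⁴ + 8⁴ = 4179
4179 → 4⁴ + 1⁴ + 7⁴ + 9⁴ = 9219
9219 → 9⁴ + 2⁴ + 1⁴ + 9⁴ = 13139  — 13139 repeats.
That took 15 steps.

15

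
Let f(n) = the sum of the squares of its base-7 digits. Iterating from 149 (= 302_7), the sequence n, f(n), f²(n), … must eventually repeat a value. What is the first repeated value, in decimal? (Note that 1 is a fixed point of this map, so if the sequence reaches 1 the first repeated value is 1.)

149 = (3,0,2)_7 → 3² + 0² + 2² = 9 + 0 + 4 = 13
13 = (1,6)_7 → 1² + 6² = 1 + 36 = 37
37 = (5,2)_7 → 5² + 2² = 25 + 4 = 29
29 = (4,1)_7 → 4² + 1² = 16 + 1 = 17
17 = (2,3)_7 → 2² + 3² = 4 + 9 = 13  — 13 already appeared earlier.

13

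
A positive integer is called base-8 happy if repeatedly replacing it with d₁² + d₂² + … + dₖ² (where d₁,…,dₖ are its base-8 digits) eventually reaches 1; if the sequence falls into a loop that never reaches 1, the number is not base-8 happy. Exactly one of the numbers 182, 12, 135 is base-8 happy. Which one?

182

182: 182 → 76 → 18 → 8 → 1  — reaches 1 (base-8 happy)
12: 12 → 17 → 5 → 25 → 10 → 5  — repeats 5 (not base-8 happy)
135: 135 → 53 → 61 → 74 → 6 → 36 → 32 → 16 → 4 → 16  — repeats 16 (not base-8 happy)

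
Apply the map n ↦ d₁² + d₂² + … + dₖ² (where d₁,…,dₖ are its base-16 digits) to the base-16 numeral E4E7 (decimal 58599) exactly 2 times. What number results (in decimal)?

58599 = (14,4,14,7)_16 → 14² + 4² + 14² + 7² = 196 + 16 + 196 + 49 = 457
457 = (1,12,9)_16 → 1² + 12² + 9² = 1 + 144 + 81 = 226

226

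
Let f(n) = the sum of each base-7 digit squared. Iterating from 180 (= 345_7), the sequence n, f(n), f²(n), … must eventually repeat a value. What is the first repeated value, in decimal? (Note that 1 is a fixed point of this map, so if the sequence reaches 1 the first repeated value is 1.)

180 = (3,4,5)_7 → 3² + 4² + 5² = 50
50 = (1,0,1)_7 → 1² + 0² + 1² = 2
2 = (2)_7 → 2² = 4
4 = (4)_7 → 4² = 16
16 = (2,2)_7 → 2² + 2² = 8
8 = (1,1)_7 → 1² + 1² = 2  — 2 already appeared earlier.

2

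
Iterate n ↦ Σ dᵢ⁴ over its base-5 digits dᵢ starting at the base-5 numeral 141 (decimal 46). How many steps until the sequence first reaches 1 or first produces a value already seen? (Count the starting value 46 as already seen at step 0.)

46 = (1,4,1)_5 → 1⁴ + 4⁴ + 1⁴ = 258
258 = (2,0,1,3)_5 → 2⁴ + 0⁴ + 1⁴ + 3⁴ = 98
98 = (3,4,3)_5 → 3⁴ + 4⁴ + 3⁴ = 418
418 = (3,1,3,3)_5 → 3⁴ + 1⁴ + 3⁴ + 3⁴ = 244
244 = (1,4,3,4)_5 → 1⁴ + 4⁴ + 3⁴ + 4⁴ = 594
594 = (4,3,3,4)_5 → 4⁴ + 3⁴ + 3⁴ + 4⁴ = 674
674 = (1,0,1,4,4)_5 → 1⁴ + 0⁴ + 1⁴ + 4⁴ + 4⁴ = 514
514 = (4,0,2,4)_5 → 4⁴ + 0⁴ + 2⁴ + 4⁴ = 528
528 = (4,1,0,3)_5 → 4⁴ + 1⁴ + 0⁴ + 3⁴ = 338
338 = (2,3,2,3)_5 → 2⁴ + 3⁴ + 2⁴ + 3⁴ = 194
194 = (1,2,3,4)_5 → 1⁴ + 2⁴ + 3⁴ + 4⁴ = 354
354 = (2,4,0,4)_5 → 2⁴ + 4⁴ + 0⁴ + 4⁴ = 528  — 528 repeats.
That took 12 steps.

12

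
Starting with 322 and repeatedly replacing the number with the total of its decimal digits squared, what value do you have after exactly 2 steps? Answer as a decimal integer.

50

322 → 3² + 2² + 2² = 17
17 → 1² + 7² = 50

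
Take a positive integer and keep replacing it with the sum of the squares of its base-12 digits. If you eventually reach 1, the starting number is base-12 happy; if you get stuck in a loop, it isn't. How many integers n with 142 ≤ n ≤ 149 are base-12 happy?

142: 142 → 221 → 62 → 29 → 29  (repeats 29)
143: 143 → 242 → 69 → 106 → 164 → 66 → 61 → 26 → 8 → 64 → 41 → 34 → 104 → 128 → 164  (repeats 164)
144: 144 → 1  (reaches 1)
145: 145 → 2 → 4 → 16 → 17 → 26 → 8 → 64 → 41 → 34 → 104 → 128 → 164 → 66 → 61 → 26  (repeats 26)
146: 146 → 5 → 25 → 5  (repeats 5)
147: 147 → 10 → 100 → 80 → 100  (repeats 100)
148: 148 → 17 → 26 → 8 → 64 → 41 → 34 → 104 → 128 → 164 → 66 → 61 → 26  (repeats 26)
149: 149 → 26 → 8 → 64 → 41 → 34 → 104 → 128 → 164 → 66 → 61 → 26  (repeats 26)
base-12 happy: 144

1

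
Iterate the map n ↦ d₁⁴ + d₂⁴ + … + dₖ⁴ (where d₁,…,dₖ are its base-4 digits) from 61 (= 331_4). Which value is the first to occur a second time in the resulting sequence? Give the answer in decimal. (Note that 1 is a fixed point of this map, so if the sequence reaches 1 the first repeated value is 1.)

61 = (3,3,1)_4 → 3⁴ + 3⁴ + 1⁴ = 81 + 81 + 1 = 163
163 = (2,2,0,3)_4 → 2⁴ + 2⁴ + 0⁴ + 3⁴ = 16 + 16 + 0 + 81 = 113
113 = (1,3,0,1)_4 → 1⁴ + 3⁴ + 0⁴ + 1⁴ = 1 + 81 + 0 + 1 = 83
83 = (1,1,0,3)_4 → 1⁴ + 1⁴ + 0⁴ + 3⁴ = 1 + 1 + 0 + 81 = 83  — 83 already appeared earlier.

83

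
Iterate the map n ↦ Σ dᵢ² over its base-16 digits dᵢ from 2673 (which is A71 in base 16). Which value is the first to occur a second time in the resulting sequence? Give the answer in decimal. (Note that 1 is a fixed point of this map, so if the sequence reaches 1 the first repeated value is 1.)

1

2673 = (10,7,1)_16 → 10² + 7² + 1² = 150
150 = (9,6)_16 → 9² + 6² = 117
117 = (7,5)_16 → 7² + 5² = 74
74 = (4,10)_16 → 4² + 10² = 116
116 = (7,4)_16 → 7² + 4² = 65
65 = (4,1)_16 → 4² + 1² = 17
17 = (1,1)_16 → 1² + 1² = 2
2 = (2)_16 → 2² = 4
4 = (4)_16 → 4² = 16
16 = (1,0)_16 → 1² + 0² = 1  — reached the fixed point 1.
1 → 1, so 1 is the first repeated value.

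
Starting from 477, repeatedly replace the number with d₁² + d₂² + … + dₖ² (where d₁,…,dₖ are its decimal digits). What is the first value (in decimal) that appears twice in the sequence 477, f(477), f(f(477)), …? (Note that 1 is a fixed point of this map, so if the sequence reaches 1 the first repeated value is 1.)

477 → 114
114 → 18
18 → 65
65 → 61
61 → 37
37 → 58
58 → 89
89 → 145
145 → 42
42 → 20
20 → 4
4 → 16
16 → 37  — 37 already appeared earlier.

37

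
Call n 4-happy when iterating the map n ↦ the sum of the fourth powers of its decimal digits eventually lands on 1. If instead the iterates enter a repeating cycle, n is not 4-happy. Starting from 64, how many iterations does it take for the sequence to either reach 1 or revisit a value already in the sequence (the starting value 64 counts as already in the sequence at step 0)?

64 → 6⁴ + 4⁴ = 1552
1552 → 1⁴ + 5⁴ + 5⁴ + 2⁴ = 1267
1267 → 1⁴ + 2⁴ + 6⁴ + 7⁴ = 3714
3714 → 3⁴ + 7⁴ + 1⁴ + 4⁴ = 2739
2739 → 2⁴ + 7⁴ + 3⁴ + 9⁴ = 9059
9059 → 9⁴ + 0⁴ + 5⁴ + 9⁴ = 13747
13747 → 1⁴ + 3⁴ + 7⁴ + 4⁴ + 7⁴ = 5140
5140 → 5⁴ + 1⁴ + 4⁴ + 0⁴ = 882
882 → 8⁴ + 8⁴ + 2⁴ = 8208
8208 → 8⁴ + 2⁴ + 0⁴ + 8⁴ = 8208  — 8208 repeats.
That took 10 steps.

10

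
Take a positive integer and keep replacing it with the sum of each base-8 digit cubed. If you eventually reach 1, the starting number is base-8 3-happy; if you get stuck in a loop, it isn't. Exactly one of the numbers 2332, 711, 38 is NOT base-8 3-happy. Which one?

38

2332: 2332 → 219 → 81 → 10 → 9 → 2 → 8 → 1  — reaches 1 (base-8 3-happy)
711: 711 → 371 → 368 → 341 → 258 → 72 → 2 → 8 → 1  — reaches 1 (base-8 3-happy)
38: 38 → 280 → 91 → 55 → 559 → 469 → 476 → 434 → 440 → 559  — repeats 559 (not base-8 3-happy)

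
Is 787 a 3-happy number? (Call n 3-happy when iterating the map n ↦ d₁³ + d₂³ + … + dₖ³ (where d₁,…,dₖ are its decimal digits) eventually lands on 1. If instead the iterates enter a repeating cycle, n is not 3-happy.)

3-happy

787 → 1198
1198 → 1243
1243 → 100
100 → 1  — reached 1.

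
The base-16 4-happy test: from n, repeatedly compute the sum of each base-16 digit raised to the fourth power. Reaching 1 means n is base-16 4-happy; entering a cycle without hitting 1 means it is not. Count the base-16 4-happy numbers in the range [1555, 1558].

3

1555: 1555 → 1378 → 1937 → 8963 → 178 → 14657 → 6899 → 60707 → 67074 → 1313 → 642 → 4128 → 17 → 2 → 16 → 1  — base-16 4-happy
1556: 1556 → 1553 → 1298 → 642 → 4128 → 17 → 2 → 16 → 1  — base-16 4-happy
1557: 1557 → 1922 → 6513 → 8964 → 353 → 1298 → 642 → 4128 → 17 → 2 → 16 → 1  — base-16 4-happy
1558: 1558 → 2593 → 10017 → 2434 → 10673 → 21219 → 39138 → 49089 → 86003 → 101588 → 53650 → 35139 → 10994 → 60657 → 109778 → 59314 → 55474 → 47314 → 47314  — not base-16 4-happy
base-16 4-happy: 1555, 1556, 1557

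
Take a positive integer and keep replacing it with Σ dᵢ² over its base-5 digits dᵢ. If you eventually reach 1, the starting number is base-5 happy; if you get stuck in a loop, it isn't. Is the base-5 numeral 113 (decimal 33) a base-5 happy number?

base-5 happy

33 = (1,1,3)_5 → 1² + 1² + 3² = 1 + 1 + 9 = 11
11 = (2,1)_5 → 2² + 1² = 4 + 1 = 5
5 = (1,0)_5 → 1² + 0² = 1 + 0 = 1  — reached 1.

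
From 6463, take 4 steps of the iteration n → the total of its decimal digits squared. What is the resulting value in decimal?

1

6463 → 97
97 → 130
130 → 10
10 → 1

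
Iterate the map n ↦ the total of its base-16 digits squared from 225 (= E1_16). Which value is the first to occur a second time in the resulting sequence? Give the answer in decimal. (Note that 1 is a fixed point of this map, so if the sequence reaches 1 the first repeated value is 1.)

225 = (14,1)_16 → 197
197 = (12,5)_16 → 169
169 = (10,9)_16 → 181
181 = (11,5)_16 → 146
146 = (9,2)_16 → 85
85 = (5,5)_16 → 50
50 = (3,2)_16 → 13
13 = (13)_16 → 169  — 169 already appeared earlier.

169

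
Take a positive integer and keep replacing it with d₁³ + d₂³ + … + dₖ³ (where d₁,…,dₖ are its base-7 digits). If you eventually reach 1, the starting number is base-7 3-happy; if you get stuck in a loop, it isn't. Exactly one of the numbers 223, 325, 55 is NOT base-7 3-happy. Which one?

223: 223 → 307 → 433 → 343 → 1  — reaches 1 (base-7 3-happy)
325: 325 → 307 → 433 → 343 → 1  — reaches 1 (base-7 3-happy)
55: 55 → 217 → 91 → 217  — repeats 217 (not base-7 3-happy)

55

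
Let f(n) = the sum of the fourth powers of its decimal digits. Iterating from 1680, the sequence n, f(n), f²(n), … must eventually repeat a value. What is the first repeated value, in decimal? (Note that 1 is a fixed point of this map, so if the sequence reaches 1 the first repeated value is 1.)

1680 → 1⁴ + 6⁴ + 8⁴ + 0⁴ = 5393
5393 → 5⁴ + 3⁴ + 9⁴ + 3⁴ = 7348
7348 → 7⁴ + 3⁴ + 4⁴ + 8⁴ = 6834
6834 → 6⁴ + 8⁴ + 3⁴ + 4⁴ = 5729
5729 → 5⁴ + 7⁴ + 2⁴ + 9⁴ = 9603
9603 → 9⁴ + 6⁴ + 0⁴ + 3⁴ = 7938
7938 → 7⁴ + 9⁴ + 3⁴ + 8⁴ = 13139
13139 → 1⁴ + 3⁴ + 1⁴ + 3⁴ + 9⁴ = 6725
6725 → 6⁴ + 7⁴ + 2⁴ + 5⁴ = 4338
4338 → 4⁴ + 3⁴ + 3⁴ + 8⁴ = 4514
4514 → 4⁴ + 5⁴ + 1⁴ + 4⁴ = 1138
1138 → 1⁴ + 1⁴ + 3⁴ + 8⁴ = 4179
4179 → 4⁴ + 1⁴ + 7⁴ + 9⁴ = 9219
9219 → 9⁴ + 2⁴ + 1⁴ + 9⁴ = 13139  — 13139 already appeared earlier.

13139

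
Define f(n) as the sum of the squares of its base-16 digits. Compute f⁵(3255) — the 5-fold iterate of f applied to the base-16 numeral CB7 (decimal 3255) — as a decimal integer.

3255 = (12,11,7)_16 → 12² + 11² + 7² = 144 + 121 + 49 = 314
314 = (1,3,10)_16 → 1² + 3² + 10² = 1 + 9 + 100 = 110
110 = (6,14)_16 → 6² + 14² = 36 + 196 = 232
232 = (14,8)_16 → 14² + 8² = 196 + 64 = 260
260 = (1,0,4)_16 → 1² + 0² + 4² = 1 + 0 + 16 = 17

17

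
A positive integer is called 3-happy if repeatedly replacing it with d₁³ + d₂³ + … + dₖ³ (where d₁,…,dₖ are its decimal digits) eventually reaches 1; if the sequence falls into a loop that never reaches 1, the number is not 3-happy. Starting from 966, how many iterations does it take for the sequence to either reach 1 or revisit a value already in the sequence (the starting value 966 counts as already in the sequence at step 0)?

13

966 → 1161
1161 → 219
219 → 738
738 → 882
882 → 1032
1032 → 36
36 → 243
243 → 99
99 → 1458
1458 → 702
702 → 351
351 → 153
153 → 153  — 153 repeats.
That took 13 steps.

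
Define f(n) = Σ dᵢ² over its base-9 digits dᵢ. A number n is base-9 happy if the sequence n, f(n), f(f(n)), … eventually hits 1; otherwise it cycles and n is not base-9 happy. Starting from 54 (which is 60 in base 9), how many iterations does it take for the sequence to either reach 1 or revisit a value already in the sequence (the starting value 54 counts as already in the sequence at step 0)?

4

54 = (6,0)_9 → 6² + 0² = 36 + 0 = 36
36 = (4,0)_9 → 4² + 0² = 16 + 0 = 16
16 = (1,7)_9 → 1² + 7² = 1 + 49 = 50
50 = (5,5)_9 → 5² + 5² = 25 + 25 = 50  — 50 repeats.
That took 4 steps.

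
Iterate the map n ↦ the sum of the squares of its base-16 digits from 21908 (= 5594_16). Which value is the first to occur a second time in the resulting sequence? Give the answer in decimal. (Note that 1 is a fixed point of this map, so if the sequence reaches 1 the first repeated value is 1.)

21908 = (5,5,9,4)_16 → 5² + 5² + 9² + 4² = 25 + 25 + 81 + 16 = 147
147 = (9,3)_16 → 9² + 3² = 81 + 9 = 90
90 = (5,10)_16 → 5² + 10² = 25 + 100 = 125
125 = (7,13)_16 → 7² + 13² = 49 + 169 = 218
218 = (13,10)_16 → 13² + 10² = 169 + 100 = 269
269 = (1,0,13)_16 → 1² + 0² + 13² = 1 + 0 + 169 = 170
170 = (10,10)_16 → 10² + 10² = 100 + 100 = 200
200 = (12,8)_16 → 12² + 8² = 144 + 64 = 208
208 = (13,0)_16 → 13² + 0² = 169 + 0 = 169
169 = (10,9)_16 → 10² + 9² = 100 + 81 = 181
181 = (11,5)_16 → 11² + 5² = 121 + 25 = 146
146 = (9,2)_16 → 9² + 2² = 81 + 4 = 85
85 = (5,5)_16 → 5² + 5² = 25 + 25 = 50
50 = (3,2)_16 → 3² + 2² = 9 + 4 = 13
13 = (13)_16 → 13² = 169  — 169 already appeared earlier.

169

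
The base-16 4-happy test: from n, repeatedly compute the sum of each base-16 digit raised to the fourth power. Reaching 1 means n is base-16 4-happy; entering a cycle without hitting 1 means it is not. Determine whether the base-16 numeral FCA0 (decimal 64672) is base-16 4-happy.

base-16 4-happy

64672 = (15,12,10,0)_16 → 15⁴ + 12⁴ + 10⁴ + 0⁴ = 81361
81361 = (1,3,13,13,1)_16 → 1⁴ + 3⁴ + 13⁴ + 13⁴ + 1⁴ = 57205
57205 = (13,15,7,5)_16 → 13⁴ + 15⁴ + 7⁴ + 5⁴ = 82212
82212 = (1,4,1,2,4)_16 → 1⁴ + 4⁴ + 1⁴ + 2⁴ + 4⁴ = 530
530 = (2,1,2)_16 → 2⁴ + 1⁴ + 2⁴ = 33
33 = (2,1)_16 → 2⁴ + 1⁴ = 17
17 = (1,1)_16 → 1⁴ + 1⁴ = 2
2 = (2)_16 → 2⁴ = 16
16 = (1,0)_16 → 1⁴ + 0⁴ = 1  — reached 1.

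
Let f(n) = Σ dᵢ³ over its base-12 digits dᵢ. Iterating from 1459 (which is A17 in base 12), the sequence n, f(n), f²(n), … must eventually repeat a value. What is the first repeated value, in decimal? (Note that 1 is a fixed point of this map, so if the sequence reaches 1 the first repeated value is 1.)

1459 = (10,1,7)_12 → 10³ + 1³ + 7³ = 1000 + 1 + 343 = 1344
1344 = (9,4,0)_12 → 9³ + 4³ + 0³ = 729 + 64 + 0 = 793
793 = (5,6,1)_12 → 5³ + 6³ + 1³ = 125 + 216 + 1 = 342
342 = (2,4,6)_12 → 2³ + 4³ + 6³ = 8 + 64 + 216 = 288
288 = (2,0,0)_12 → 2³ + 0³ + 0³ = 8 + 0 + 0 = 8
8 = (8)_12 → 8³ = 512
512 = (3,6,8)_12 → 3³ + 6³ + 8³ = 27 + 216 + 512 = 755
755 = (5,2,11)_12 → 5³ + 2³ + 11³ = 125 + 8 + 1331 = 1464
1464 = (10,2,0)_12 → 10³ + 2³ + 0³ = 1000 + 8 + 0 = 1008
1008 = (7,0,0)_12 → 7³ + 0³ + 0³ = 343 + 0 + 0 = 343
343 = (2,4,7)_12 → 2³ + 4³ + 7³ = 8 + 64 + 343 = 415
415 = (2,10,7)_12 → 2³ + 10³ + 7³ = 8 + 1000 + 343 = 1351
1351 = (9,4,7)_12 → 9³ + 4³ + 7³ = 729 + 64 + 343 = 1136
1136 = (7,10,8)_12 → 7³ + 10³ + 8³ = 343 + 1000 + 512 = 1855
1855 = (1,0,10,7)_12 → 1³ + 0³ + 10³ + 7³ = 1 + 0 + 1000 + 343 = 1344  — 1344 already appeared earlier.

1344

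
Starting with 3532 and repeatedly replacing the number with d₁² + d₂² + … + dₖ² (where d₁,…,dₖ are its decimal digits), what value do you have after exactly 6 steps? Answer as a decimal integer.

89

3532 → 3² + 5² + 3² + 2² = 47
47 → 4² + 7² = 65
65 → 6² + 5² = 61
61 → 6² + 1² = 37
37 → 3² + 7² = 58
58 → 5² + 8² = 89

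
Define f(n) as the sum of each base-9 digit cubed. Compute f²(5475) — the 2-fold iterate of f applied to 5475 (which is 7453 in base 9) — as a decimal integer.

729

5475 = (7,4,5,3)_9 → 7³ + 4³ + 5³ + 3³ = 559
559 = (6,8,1)_9 → 6³ + 8³ + 1³ = 729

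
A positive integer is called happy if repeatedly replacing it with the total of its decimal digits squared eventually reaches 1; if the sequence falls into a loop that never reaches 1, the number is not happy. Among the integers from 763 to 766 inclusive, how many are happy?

1

763: 763 → 94 → 97 → 130 → 10 → 1  (reaches 1)
764: 764 → 101 → 2 → 4 → 16 → 37 → 58 → 89 → 145 → 42 → 20 → 4  (repeats 4)
765: 765 → 110 → 2 → 4 → 16 → 37 → 58 → 89 → 145 → 42 → 20 → 4  (repeats 4)
766: 766 → 121 → 6 → 36 → 45 → 41 → 17 → 50 → 25 → 29 → 85 → 89 → 145 → 42 → 20 → 4 → 16 → 37 → 58 → 89  (repeats 89)
happy: 763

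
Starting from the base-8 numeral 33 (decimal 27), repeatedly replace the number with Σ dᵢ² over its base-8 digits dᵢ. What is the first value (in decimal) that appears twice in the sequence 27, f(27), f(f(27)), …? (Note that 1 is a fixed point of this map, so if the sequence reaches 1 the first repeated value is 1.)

27 = (3,3)_8 → 3² + 3² = 18
18 = (2,2)_8 → 2² + 2² = 8
8 = (1,0)_8 → 1² + 0² = 1  — reached the fixed point 1.
1 → 1, so 1 is the first repeated value.

1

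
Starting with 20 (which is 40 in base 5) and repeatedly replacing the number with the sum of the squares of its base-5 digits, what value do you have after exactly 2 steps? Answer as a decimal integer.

10

20 = (4,0)_5 → 16
16 = (3,1)_5 → 10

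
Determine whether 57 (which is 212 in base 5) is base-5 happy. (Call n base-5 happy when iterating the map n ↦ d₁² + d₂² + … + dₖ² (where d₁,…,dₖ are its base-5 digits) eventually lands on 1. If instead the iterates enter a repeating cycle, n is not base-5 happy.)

57 = (2,1,2)_5 → 2² + 1² + 2² = 4 + 1 + 4 = 9
9 = (1,4)_5 → 1² + 4² = 1 + 16 = 17
17 = (3,2)_5 → 3² + 2² = 9 + 4 = 13
13 = (2,3)_5 → 2² + 3² = 4 + 9 = 13  — 13 already seen; the sequence cycles without reaching 1.

not base-5 happy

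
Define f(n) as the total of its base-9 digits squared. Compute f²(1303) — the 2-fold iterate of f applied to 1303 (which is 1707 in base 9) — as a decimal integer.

5

1303 = (1,7,0,7)_9 → 1² + 7² + 0² + 7² = 1 + 49 + 0 + 49 = 99
99 = (1,2,0)_9 → 1² + 2² + 0² = 1 + 4 + 0 = 5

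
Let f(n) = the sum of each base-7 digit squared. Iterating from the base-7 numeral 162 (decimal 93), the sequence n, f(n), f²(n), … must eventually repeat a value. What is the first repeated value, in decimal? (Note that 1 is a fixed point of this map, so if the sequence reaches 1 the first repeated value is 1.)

93 = (1,6,2)_7 → 41
41 = (5,6)_7 → 61
61 = (1,1,5)_7 → 27
27 = (3,6)_7 → 45
45 = (6,3)_7 → 45  — 45 already appeared earlier.

45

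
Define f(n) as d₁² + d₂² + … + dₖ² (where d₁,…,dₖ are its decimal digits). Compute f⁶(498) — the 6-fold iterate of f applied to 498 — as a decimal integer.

145

498 → 4² + 9² + 8² = 161
161 → 1² + 6² + 1² = 38
38 → 3² + 8² = 73
73 → 7² + 3² = 58
58 → 5² + 8² = 89
89 → 8² + 9² = 145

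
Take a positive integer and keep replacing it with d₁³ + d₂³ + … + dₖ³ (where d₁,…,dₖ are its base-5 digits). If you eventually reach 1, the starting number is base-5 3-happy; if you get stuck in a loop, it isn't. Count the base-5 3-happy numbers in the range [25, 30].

25: 25 → 1  (reaches 1)
26: 26 → 2 → 8 → 28 → 28  (repeats 28)
27: 27 → 9 → 65 → 35 → 9  (repeats 9)
28: 28 → 28  (repeats 28)
29: 29 → 65 → 35 → 9 → 65  (repeats 65)
30: 30 → 2 → 8 → 28 → 28  (repeats 28)
base-5 3-happy: 25

1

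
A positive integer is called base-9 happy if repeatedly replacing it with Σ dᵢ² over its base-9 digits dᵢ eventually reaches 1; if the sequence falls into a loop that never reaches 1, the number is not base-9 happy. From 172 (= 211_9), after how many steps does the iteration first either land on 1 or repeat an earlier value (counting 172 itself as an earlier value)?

172 = (2,1,1)_9 → 6
6 = (6)_9 → 36
36 = (4,0)_9 → 16
16 = (1,7)_9 → 50
50 = (5,5)_9 → 50  — 50 repeats.
That took 5 steps.

5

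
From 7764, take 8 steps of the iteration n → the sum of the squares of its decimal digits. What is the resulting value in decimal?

7764 → 7² + 7² + 6² + 4² = 150
150 → 1² + 5² + 0² = 26
26 → 2² + 6² = 40
40 → 4² + 0² = 16
16 → 1² + 6² = 37
37 → 3² + 7² = 58
58 → 5² + 8² = 89
89 → 8² + 9² = 145

145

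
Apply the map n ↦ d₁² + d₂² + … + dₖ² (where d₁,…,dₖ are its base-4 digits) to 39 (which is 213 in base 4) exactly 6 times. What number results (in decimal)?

39 = (2,1,3)_4 → 14
14 = (3,2)_4 → 13
13 = (3,1)_4 → 10
10 = (2,2)_4 → 8
8 = (2,0)_4 → 4
4 = (1,0)_4 → 1

1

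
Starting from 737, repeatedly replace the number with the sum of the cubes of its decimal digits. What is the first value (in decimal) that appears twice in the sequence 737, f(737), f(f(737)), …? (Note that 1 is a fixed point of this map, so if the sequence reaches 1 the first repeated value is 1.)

737 → 7³ + 3³ + 7³ = 713
713 → 7³ + 1³ + 3³ = 371
371 → 3³ + 7³ + 1³ = 371  — 371 already appeared earlier.

371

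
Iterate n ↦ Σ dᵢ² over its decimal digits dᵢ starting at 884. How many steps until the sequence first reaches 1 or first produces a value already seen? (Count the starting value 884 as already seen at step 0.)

14

884 → 8² + 8² + 4² = 64 + 64 + 16 = 144
144 → 1² + 4² + 4² = 1 + 16 + 16 = 33
33 → 3² + 3² = 9 + 9 = 18
18 → 1² + 8² = 1 + 64 = 65
65 → 6² + 5² = 36 + 25 = 61
61 → 6² + 1² = 36 + 1 = 37
37 → 3² + 7² = 9 + 49 = 58
58 → 5² + 8² = 25 + 64 = 89
89 → 8² + 9² = 64 + 81 = 145
145 → 1² + 4² + 5² = 1 + 16 + 25 = 42
42 → 4² + 2² = 16 + 4 = 20
20 → 2² + 0² = 4 + 0 = 4
4 → 4² = 16
16 → 1² + 6² = 1 + 36 = 37  — 37 repeats.
That took 14 steps.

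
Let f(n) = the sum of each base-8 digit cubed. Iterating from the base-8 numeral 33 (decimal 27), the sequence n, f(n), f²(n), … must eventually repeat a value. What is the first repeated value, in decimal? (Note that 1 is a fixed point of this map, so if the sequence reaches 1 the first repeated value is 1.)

27 = (3,3)_8 → 54
54 = (6,6)_8 → 432
432 = (6,6,0)_8 → 432  — 432 already appeared earlier.

432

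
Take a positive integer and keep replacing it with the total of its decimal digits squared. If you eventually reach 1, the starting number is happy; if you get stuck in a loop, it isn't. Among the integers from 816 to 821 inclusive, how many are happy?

816: 816 → 101 → 2 → 4 → 16 → 37 → 58 → 89 → 145 → 42 → 20 → 4  — not happy
817: 817 → 114 → 18 → 65 → 61 → 37 → 58 → 89 → 145 → 42 → 20 → 4 → 16 → 37  — not happy
818: 818 → 129 → 86 → 100 → 1  — happy
819: 819 → 146 → 53 → 34 → 25 → 29 → 85 → 89 → 145 → 42 → 20 → 4 → 16 → 37 → 58 → 89  — not happy
820: 820 → 68 → 100 → 1  — happy
821: 821 → 69 → 117 → 51 → 26 → 40 → 16 → 37 → 58 → 89 → 145 → 42 → 20 → 4 → 16  — not happy
happy: 818, 820

2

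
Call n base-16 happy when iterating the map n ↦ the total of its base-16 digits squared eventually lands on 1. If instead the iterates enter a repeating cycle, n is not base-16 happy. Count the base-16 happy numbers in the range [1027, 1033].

1027: 1027 → 25 → 82 → 29 → 170 → 200 → 208 → 169 → 181 → 146 → 85 → 50 → 13 → 169  — not base-16 happy
1028: 1028 → 32 → 4 → 16 → 1  — base-16 happy
1029: 1029 → 41 → 85 → 50 → 13 → 169 → 181 → 146 → 85  — not base-16 happy
1030: 1030 → 52 → 25 → 82 → 29 → 170 → 200 → 208 → 169 → 181 → 146 → 85 → 50 → 13 → 169  — not base-16 happy
1031: 1031 → 65 → 17 → 2 → 4 → 16 → 1  — base-16 happy
1032: 1032 → 80 → 25 → 82 → 29 → 170 → 200 → 208 → 169 → 181 → 146 → 85 → 50 → 13 → 169  — not base-16 happy
1033: 1033 → 97 → 37 → 29 → 170 → 200 → 208 → 169 → 181 → 146 → 85 → 50 → 13 → 169  — not base-16 happy
base-16 happy: 1028, 1031

2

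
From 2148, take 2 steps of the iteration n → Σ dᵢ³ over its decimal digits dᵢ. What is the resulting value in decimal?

762

2148 → 2³ + 1³ + 4³ + 8³ = 585
585 → 5³ + 8³ + 5³ = 762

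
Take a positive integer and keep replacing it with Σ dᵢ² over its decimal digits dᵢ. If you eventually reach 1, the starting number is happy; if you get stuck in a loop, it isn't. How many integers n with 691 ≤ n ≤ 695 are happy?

691: 691 → 118 → 66 → 72 → 53 → 34 → 25 → 29 → 85 → 89 → 145 → 42 → 20 → 4 → 16 → 37 → 58 → 89  — not happy
692: 692 → 121 → 6 → 36 → 45 → 41 → 17 → 50 → 25 → 29 → 85 → 89 → 145 → 42 → 20 → 4 → 16 → 37 → 58 → 89  — not happy
693: 693 → 126 → 41 → 17 → 50 → 25 → 29 → 85 → 89 → 145 → 42 → 20 → 4 → 16 → 37 → 58 → 89  — not happy
694: 694 → 133 → 19 → 82 → 68 → 100 → 1  — happy
695: 695 → 142 → 21 → 5 → 25 → 29 → 85 → 89 → 145 → 42 → 20 → 4 → 16 → 37 → 58 → 89  — not happy
happy: 694

1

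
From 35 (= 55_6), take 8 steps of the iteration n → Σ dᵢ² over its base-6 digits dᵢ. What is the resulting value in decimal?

35 = (5,5)_6 → 5² + 5² = 50
50 = (1,2,2)_6 → 1² + 2² + 2² = 9
9 = (1,3)_6 → 1² + 3² = 10
10 = (1,4)_6 → 1² + 4² = 17
17 = (2,5)_6 → 2² + 5² = 29
29 = (4,5)_6 → 4² + 5² = 41
41 = (1,0,5)_6 → 1² + 0² + 5² = 26
26 = (4,2)_6 → 4² + 2² = 20

20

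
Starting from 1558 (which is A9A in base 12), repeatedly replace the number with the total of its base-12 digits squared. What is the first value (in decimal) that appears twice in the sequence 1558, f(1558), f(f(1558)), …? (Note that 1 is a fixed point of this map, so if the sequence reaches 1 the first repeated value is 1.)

100

1558 = (10,9,10)_12 → 10² + 9² + 10² = 100 + 81 + 100 = 281
281 = (1,11,5)_12 → 1² + 11² + 5² = 1 + 121 + 25 = 147
147 = (1,0,3)_12 → 1² + 0² + 3² = 1 + 0 + 9 = 10
10 = (10)_12 → 10² = 100
100 = (8,4)_12 → 8² + 4² = 64 + 16 = 80
80 = (6,8)_12 → 6² + 8² = 36 + 64 = 100  — 100 already appeared earlier.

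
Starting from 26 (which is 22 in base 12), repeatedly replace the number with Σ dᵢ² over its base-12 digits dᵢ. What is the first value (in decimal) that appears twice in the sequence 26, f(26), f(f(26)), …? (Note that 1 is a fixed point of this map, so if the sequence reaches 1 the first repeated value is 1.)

26 = (2,2)_12 → 8
8 = (8)_12 → 64
64 = (5,4)_12 → 41
41 = (3,5)_12 → 34
34 = (2,10)_12 → 104
104 = (8,8)_12 → 128
128 = (10,8)_12 → 164
164 = (1,1,8)_12 → 66
66 = (5,6)_12 → 61
61 = (5,1)_12 → 26  — 26 already appeared earlier.

26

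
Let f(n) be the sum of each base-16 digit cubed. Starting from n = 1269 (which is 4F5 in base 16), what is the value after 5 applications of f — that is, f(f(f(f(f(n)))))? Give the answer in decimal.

5112

1269 = (4,15,5)_16 → 4³ + 15³ + 5³ = 64 + 3375 + 125 = 3564
3564 = (13,14,12)_16 → 13³ + 14³ + 12³ = 2197 + 2744 + 1728 = 6669
6669 = (1,10,0,13)_16 → 1³ + 10³ + 0³ + 13³ = 1 + 1000 + 0 + 2197 = 3198
3198 = (12,7,14)_16 → 12³ + 7³ + 14³ = 1728 + 343 + 2744 = 4815
4815 = (1,2,12,15)_16 → 1³ + 2³ + 12³ + 15³ = 1 + 8 + 1728 + 3375 = 5112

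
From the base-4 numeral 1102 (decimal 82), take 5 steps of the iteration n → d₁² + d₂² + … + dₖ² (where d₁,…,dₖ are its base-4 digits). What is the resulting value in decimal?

1

82 = (1,1,0,2)_4 → 1² + 1² + 0² + 2² = 6
6 = (1,2)_4 → 1² + 2² = 5
5 = (1,1)_4 → 1² + 1² = 2
2 = (2)_4 → 2² = 4
4 = (1,0)_4 → 1² + 0² = 1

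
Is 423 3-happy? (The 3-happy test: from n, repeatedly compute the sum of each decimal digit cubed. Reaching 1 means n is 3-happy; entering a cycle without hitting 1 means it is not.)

not 3-happy

423 → 99
99 → 1458
1458 → 702
702 → 351
351 → 153
153 → 153  — 153 already seen; the sequence cycles without reaching 1.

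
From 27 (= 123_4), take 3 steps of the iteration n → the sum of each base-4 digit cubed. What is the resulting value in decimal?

9

27 = (1,2,3)_4 → 1³ + 2³ + 3³ = 36
36 = (2,1,0)_4 → 2³ + 1³ + 0³ = 9
9 = (2,1)_4 → 2³ + 1³ = 9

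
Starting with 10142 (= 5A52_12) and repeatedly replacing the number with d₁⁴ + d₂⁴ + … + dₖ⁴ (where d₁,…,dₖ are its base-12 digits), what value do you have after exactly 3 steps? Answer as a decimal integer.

7874

10142 = (5,10,5,2)_12 → 5⁴ + 10⁴ + 5⁴ + 2⁴ = 625 + 10000 + 625 + 16 = 11266
11266 = (6,6,2,10)_12 → 6⁴ + 6⁴ + 2⁴ + 10⁴ = 1296 + 1296 + 16 + 10000 = 12608
12608 = (7,3,6,8)_12 → 7⁴ + 3⁴ + 6⁴ + 8⁴ = 2401 + 81 + 1296 + 4096 = 7874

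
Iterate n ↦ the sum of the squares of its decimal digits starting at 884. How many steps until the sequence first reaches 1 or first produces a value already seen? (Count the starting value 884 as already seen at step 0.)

14

884 → 8² + 8² + 4² = 144
144 → 1² + 4² + 4² = 33
33 → 3² + 3² = 18
18 → 1² + 8² = 65
65 → 6² + 5² = 61
61 → 6² + 1² = 37
37 → 3² + 7² = 58
58 → 5² + 8² = 89
89 → 8² + 9² = 145
145 → 1² + 4² + 5² = 42
42 → 4² + 2² = 20
20 → 2² + 0² = 4
4 → 4² = 16
16 → 1² + 6² = 37  — 37 repeats.
That took 14 steps.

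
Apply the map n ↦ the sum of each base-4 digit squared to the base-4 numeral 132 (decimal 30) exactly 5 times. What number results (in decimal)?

30 = (1,3,2)_4 → 1² + 3² + 2² = 1 + 9 + 4 = 14
14 = (3,2)_4 → 3² + 2² = 9 + 4 = 13
13 = (3,1)_4 → 3² + 1² = 9 + 1 = 10
10 = (2,2)_4 → 2² + 2² = 4 + 4 = 8
8 = (2,0)_4 → 2² + 0² = 4 + 0 = 4

4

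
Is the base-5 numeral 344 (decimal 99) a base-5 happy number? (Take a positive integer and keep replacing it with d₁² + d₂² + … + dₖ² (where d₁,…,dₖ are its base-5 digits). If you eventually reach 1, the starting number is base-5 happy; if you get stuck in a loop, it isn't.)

99 = (3,4,4)_5 → 41
41 = (1,3,1)_5 → 11
11 = (2,1)_5 → 5
5 = (1,0)_5 → 1  — reached 1.

base-5 happy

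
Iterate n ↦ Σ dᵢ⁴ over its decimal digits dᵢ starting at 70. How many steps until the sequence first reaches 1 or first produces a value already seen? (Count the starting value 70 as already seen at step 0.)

70 → 2401
2401 → 273
273 → 2498
2498 → 10929
10929 → 13139
13139 → 6725
6725 → 4338
4338 → 4514
4514 → 1138
1138 → 4179
4179 → 9219
9219 → 13139  — 13139 repeats.
That took 12 steps.

12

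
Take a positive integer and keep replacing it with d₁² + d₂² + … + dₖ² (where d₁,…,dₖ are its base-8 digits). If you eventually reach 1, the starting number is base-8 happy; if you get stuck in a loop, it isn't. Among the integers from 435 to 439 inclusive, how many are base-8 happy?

1

435: 435 → 81 → 6 → 36 → 32 → 16 → 4 → 16  (repeats 16)
436: 436 → 88 → 10 → 5 → 25 → 10  (repeats 10)
437: 437 → 97 → 18 → 8 → 1  (reaches 1)
438: 438 → 108 → 42 → 29 → 34 → 20 → 20  (repeats 20)
439: 439 → 121 → 51 → 45 → 50 → 40 → 25 → 10 → 5 → 25  (repeats 25)
base-8 happy: 437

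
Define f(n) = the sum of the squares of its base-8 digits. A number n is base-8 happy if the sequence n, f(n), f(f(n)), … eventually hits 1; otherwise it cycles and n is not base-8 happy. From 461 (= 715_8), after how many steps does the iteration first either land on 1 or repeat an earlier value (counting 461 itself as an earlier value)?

6

461 = (7,1,5)_8 → 7² + 1² + 5² = 75
75 = (1,1,3)_8 → 1² + 1² + 3² = 11
11 = (1,3)_8 → 1² + 3² = 10
10 = (1,2)_8 → 1² + 2² = 5
5 = (5)_8 → 5² = 25
25 = (3,1)_8 → 3² + 1² = 10  — 10 repeats.
That took 6 steps.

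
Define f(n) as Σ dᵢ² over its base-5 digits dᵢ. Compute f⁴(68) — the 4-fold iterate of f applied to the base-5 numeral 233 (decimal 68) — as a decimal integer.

10

68 = (2,3,3)_5 → 22
22 = (4,2)_5 → 20
20 = (4,0)_5 → 16
16 = (3,1)_5 → 10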